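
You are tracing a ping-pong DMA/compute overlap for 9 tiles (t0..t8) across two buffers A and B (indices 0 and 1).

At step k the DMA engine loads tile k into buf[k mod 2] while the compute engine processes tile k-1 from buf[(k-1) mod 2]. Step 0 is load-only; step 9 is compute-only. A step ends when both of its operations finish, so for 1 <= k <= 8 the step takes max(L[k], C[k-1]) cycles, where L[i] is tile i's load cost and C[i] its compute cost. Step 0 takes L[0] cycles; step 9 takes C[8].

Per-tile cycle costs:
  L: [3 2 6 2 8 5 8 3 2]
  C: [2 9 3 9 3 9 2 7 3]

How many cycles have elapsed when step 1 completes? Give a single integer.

end_cycle[1] = 5

  0. 3=3c; end=3; A:t0 B:-
  1. max(2,2)=2c; end=5; A:t0 B:t1
  2. max(6,9)=9c; end=14; A:t2 B:t1
  3. max(2,3)=3c; end=17; A:t2 B:t3
  4. max(8,9)=9c; end=26; A:t4 B:t3
  5. max(5,3)=5c; end=31; A:t4 B:t5
  6. max(8,9)=9c; end=40; A:t6 B:t5
  7. max(3,2)=3c; end=43; A:t6 B:t7
  8. max(2,7)=7c; end=50; A:t8 B:t7
  9. 3=3c; end=53; A:t8 B:t7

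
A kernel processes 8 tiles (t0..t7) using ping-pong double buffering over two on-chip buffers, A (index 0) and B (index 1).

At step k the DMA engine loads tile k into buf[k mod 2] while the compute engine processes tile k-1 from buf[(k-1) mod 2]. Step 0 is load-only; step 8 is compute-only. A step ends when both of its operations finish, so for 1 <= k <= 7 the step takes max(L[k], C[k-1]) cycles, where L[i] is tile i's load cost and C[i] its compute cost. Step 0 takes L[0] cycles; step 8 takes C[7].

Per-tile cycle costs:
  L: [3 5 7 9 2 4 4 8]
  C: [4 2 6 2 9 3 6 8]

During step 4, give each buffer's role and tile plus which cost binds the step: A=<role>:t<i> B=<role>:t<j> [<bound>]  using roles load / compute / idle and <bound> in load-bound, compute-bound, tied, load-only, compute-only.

  0. 3=3c; end=3; A:t0 B:-
  1. max(5,4)=5c; end=8; A:t0 B:t1
  2. max(7,2)=7c; end=15; A:t2 B:t1
  3. max(9,6)=9c; end=24; A:t2 B:t3
  4. max(2,2)=2c; end=26; A:t4 B:t3
  5. max(4,9)=9c; end=35; A:t4 B:t5
  6. max(4,3)=4c; end=39; A:t6 B:t5
  7. max(8,6)=8c; end=47; A:t6 B:t7
  8. 8=8c; end=55; A:t6 B:t7

step 4: A=load:t4 B=compute:t3 [tied]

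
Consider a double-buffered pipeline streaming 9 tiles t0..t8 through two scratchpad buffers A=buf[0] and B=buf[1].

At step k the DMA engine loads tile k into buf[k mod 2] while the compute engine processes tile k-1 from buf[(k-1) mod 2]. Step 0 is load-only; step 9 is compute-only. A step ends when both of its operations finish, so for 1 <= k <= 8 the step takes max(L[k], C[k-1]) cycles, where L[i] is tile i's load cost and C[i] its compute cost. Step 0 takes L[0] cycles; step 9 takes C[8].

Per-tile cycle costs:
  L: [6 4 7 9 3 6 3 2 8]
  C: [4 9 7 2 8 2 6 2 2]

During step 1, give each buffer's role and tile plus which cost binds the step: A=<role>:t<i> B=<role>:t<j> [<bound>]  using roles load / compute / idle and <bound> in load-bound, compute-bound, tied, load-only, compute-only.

step 1: A=compute:t0 B=load:t1 [tied]

k=0 load=t0/6c comp=- wait=6 total=6
k=1 load=t1/4c comp=t0/4c wait=4 total=10
k=2 load=t2/7c comp=t1/9c wait=9 total=19
k=3 load=t3/9c comp=t2/7c wait=9 total=28
k=4 load=t4/3c comp=t3/2c wait=3 total=31
k=5 load=t5/6c comp=t4/8c wait=8 total=39
k=6 load=t6/3c comp=t5/2c wait=3 total=42
k=7 load=t7/2c comp=t6/6c wait=6 total=48
k=8 load=t8/8c comp=t7/2c wait=8 total=56
k=9 load=- comp=t8/2c wait=2 total=58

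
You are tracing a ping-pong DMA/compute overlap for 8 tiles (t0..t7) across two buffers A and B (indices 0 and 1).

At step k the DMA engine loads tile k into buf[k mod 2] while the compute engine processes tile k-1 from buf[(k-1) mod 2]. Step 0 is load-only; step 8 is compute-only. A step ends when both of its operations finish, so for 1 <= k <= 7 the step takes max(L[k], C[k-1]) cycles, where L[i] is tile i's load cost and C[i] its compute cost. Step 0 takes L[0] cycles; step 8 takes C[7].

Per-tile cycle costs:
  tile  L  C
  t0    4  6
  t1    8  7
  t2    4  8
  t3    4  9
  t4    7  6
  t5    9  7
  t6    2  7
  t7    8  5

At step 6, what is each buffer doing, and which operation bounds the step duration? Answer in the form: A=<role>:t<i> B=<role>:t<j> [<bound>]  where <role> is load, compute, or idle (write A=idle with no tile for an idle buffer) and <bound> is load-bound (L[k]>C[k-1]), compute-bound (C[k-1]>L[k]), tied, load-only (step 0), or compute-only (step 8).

step 6: A=load:t6 B=compute:t5 [compute-bound]

step 0: L[0]=4 → dur=4, Σ=4 | A=load:t0 B=idle [load-only]
step 1: L[1]=8 C[0]=6 → dur=8, Σ=12 | A=compute:t0 B=load:t1 [load-bound]
step 2: L[2]=4 C[1]=7 → dur=7, Σ=19 | A=load:t2 B=compute:t1 [compute-bound]
step 3: L[3]=4 C[2]=8 → dur=8, Σ=27 | A=compute:t2 B=load:t3 [compute-bound]
step 4: L[4]=7 C[3]=9 → dur=9, Σ=36 | A=load:t4 B=compute:t3 [compute-bound]
step 5: L[5]=9 C[4]=6 → dur=9, Σ=45 | A=compute:t4 B=load:t5 [load-bound]
step 6: L[6]=2 C[5]=7 → dur=7, Σ=52 | A=load:t6 B=compute:t5 [compute-bound]
step 7: L[7]=8 C[6]=7 → dur=8, Σ=60 | A=compute:t6 B=load:t7 [load-bound]
step 8: C[7]=5 → dur=5, Σ=65 | A=idle B=compute:t7 [compute-only]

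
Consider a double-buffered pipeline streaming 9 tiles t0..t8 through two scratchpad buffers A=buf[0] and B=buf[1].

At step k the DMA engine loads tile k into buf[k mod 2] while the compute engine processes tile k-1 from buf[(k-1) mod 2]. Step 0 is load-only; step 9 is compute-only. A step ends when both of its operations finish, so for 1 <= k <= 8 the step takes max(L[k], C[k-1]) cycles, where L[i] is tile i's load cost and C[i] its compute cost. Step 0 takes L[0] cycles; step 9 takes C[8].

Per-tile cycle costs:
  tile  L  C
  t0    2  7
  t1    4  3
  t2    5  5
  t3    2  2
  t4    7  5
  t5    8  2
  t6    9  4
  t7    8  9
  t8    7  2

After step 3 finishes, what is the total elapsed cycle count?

end_cycle[3] = 19

step 0: L[0]=2 → dur=2, Σ=2 | A=load:t0 B=idle [load-only]
step 1: L[1]=4 C[0]=7 → dur=7, Σ=9 | A=compute:t0 B=load:t1 [compute-bound]
step 2: L[2]=5 C[1]=3 → dur=5, Σ=14 | A=load:t2 B=compute:t1 [load-bound]
step 3: L[3]=2 C[2]=5 → dur=5, Σ=19 | A=compute:t2 B=load:t3 [compute-bound]
step 4: L[4]=7 C[3]=2 → dur=7, Σ=26 | A=load:t4 B=compute:t3 [load-bound]
step 5: L[5]=8 C[4]=5 → dur=8, Σ=34 | A=compute:t4 B=load:t5 [load-bound]
step 6: L[6]=9 C[5]=2 → dur=9, Σ=43 | A=load:t6 B=compute:t5 [load-bound]
step 7: L[7]=8 C[6]=4 → dur=8, Σ=51 | A=compute:t6 B=load:t7 [load-bound]
step 8: L[8]=7 C[7]=9 → dur=9, Σ=60 | A=load:t8 B=compute:t7 [compute-bound]
step 9: C[8]=2 → dur=2, Σ=62 | A=compute:t8 B=idle [compute-only]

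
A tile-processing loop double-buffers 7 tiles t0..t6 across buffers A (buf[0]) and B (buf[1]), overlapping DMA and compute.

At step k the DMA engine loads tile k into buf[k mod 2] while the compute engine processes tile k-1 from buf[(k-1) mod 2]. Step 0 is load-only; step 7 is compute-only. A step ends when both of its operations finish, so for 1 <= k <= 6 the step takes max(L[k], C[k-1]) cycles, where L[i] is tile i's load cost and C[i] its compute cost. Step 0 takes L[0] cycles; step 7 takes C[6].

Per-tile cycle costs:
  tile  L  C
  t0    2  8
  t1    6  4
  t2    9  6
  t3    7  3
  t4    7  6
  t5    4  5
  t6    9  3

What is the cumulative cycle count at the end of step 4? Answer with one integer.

end_cycle[4] = 33

k=0 load=t0/2c comp=- wait=2 total=2
k=1 load=t1/6c comp=t0/8c wait=8 total=10
k=2 load=t2/9c comp=t1/4c wait=9 total=19
k=3 load=t3/7c comp=t2/6c wait=7 total=26
k=4 load=t4/7c comp=t3/3c wait=7 total=33
k=5 load=t5/4c comp=t4/6c wait=6 total=39
k=6 load=t6/9c comp=t5/5c wait=9 total=48
k=7 load=- comp=t6/3c wait=3 total=51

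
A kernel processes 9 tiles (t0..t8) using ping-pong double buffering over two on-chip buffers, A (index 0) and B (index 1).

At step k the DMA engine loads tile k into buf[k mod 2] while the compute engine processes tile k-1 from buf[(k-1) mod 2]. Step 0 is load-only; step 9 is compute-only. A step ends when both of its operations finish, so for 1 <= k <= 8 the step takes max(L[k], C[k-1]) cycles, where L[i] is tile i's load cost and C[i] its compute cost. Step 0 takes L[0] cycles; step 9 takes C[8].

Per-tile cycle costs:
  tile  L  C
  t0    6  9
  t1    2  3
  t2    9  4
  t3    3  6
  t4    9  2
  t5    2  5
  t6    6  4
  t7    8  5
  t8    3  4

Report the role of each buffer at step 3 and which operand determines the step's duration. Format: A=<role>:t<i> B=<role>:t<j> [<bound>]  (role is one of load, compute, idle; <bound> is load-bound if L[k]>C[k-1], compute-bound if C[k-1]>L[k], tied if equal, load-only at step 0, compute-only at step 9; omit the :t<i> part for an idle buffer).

step 3: A=compute:t2 B=load:t3 [compute-bound]

k=0 load=t0/6c comp=- wait=6 total=6
k=1 load=t1/2c comp=t0/9c wait=9 total=15
k=2 load=t2/9c comp=t1/3c wait=9 total=24
k=3 load=t3/3c comp=t2/4c wait=4 total=28
k=4 load=t4/9c comp=t3/6c wait=9 total=37
k=5 load=t5/2c comp=t4/2c wait=2 total=39
k=6 load=t6/6c comp=t5/5c wait=6 total=45
k=7 load=t7/8c comp=t6/4c wait=8 total=53
k=8 load=t8/3c comp=t7/5c wait=5 total=58
k=9 load=- comp=t8/4c wait=4 total=62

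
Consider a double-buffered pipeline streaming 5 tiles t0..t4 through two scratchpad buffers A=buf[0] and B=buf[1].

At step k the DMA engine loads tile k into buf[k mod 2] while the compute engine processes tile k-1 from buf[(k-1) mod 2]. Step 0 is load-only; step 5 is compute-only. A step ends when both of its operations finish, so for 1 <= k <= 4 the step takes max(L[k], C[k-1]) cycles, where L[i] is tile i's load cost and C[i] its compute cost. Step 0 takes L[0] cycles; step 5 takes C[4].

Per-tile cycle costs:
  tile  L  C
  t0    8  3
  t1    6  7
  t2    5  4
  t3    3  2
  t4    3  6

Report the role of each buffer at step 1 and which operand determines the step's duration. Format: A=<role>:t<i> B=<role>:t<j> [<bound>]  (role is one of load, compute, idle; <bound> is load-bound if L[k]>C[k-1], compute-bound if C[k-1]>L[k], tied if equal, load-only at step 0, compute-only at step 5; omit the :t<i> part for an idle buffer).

k=0 load=t0/8c comp=- wait=8 total=8
k=1 load=t1/6c comp=t0/3c wait=6 total=14
k=2 load=t2/5c comp=t1/7c wait=7 total=21
k=3 load=t3/3c comp=t2/4c wait=4 total=25
k=4 load=t4/3c comp=t3/2c wait=3 total=28
k=5 load=- comp=t4/6c wait=6 total=34

step 1: A=compute:t0 B=load:t1 [load-bound]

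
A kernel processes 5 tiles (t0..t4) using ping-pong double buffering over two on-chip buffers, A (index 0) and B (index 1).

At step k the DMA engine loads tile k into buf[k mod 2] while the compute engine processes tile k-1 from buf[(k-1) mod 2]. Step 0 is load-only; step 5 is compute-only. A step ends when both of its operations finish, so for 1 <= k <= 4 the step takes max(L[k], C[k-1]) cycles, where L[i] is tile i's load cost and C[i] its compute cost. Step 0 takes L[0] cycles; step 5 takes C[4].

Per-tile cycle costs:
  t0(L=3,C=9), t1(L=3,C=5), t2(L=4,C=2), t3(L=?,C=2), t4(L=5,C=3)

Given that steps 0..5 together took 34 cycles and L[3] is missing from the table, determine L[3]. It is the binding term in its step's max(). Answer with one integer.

L[3] = 9

step 0 = dur = L[0]=3 = 3
step 1 = dur = max(L[1]=3, C[0]=9) = 9
step 2 = dur = max(L[2]=4, C[1]=5) = 5
step 3 = dur = max(L[3]=?, C[2]=2) = L[3]  (unknown; binding)
step 4 = dur = max(L[4]=5, C[3]=2) = 5
step 5 = dur = C[4]=3 = 3
sum of known step durations = 25
dur[3] = total - known = 34 - 25 = 9
L[3] is the binding max in step 3, so L[3] = dur[3] = 9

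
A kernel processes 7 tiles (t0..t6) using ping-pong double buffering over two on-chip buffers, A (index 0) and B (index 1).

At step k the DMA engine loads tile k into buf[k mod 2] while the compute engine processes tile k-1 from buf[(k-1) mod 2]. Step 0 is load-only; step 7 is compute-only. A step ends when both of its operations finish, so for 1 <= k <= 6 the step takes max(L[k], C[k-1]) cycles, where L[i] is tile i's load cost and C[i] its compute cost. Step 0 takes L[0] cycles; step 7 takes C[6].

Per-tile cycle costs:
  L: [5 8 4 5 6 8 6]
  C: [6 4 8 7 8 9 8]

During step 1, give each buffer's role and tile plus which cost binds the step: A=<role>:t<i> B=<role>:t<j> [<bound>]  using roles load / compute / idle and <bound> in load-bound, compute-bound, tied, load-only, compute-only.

step 1: A=compute:t0 B=load:t1 [load-bound]

[0] DMA t0→A (5c) ∥ CU idle ⇒ 5c, clock 5
[1] DMA t1→B (8c) ∥ CU A:t0 (6c) ⇒ 8c, clock 13
[2] DMA t2→A (4c) ∥ CU B:t1 (4c) ⇒ 4c, clock 17
[3] DMA t3→B (5c) ∥ CU A:t2 (8c) ⇒ 8c, clock 25
[4] DMA t4→A (6c) ∥ CU B:t3 (7c) ⇒ 7c, clock 32
[5] DMA t5→B (8c) ∥ CU A:t4 (8c) ⇒ 8c, clock 40
[6] DMA t6→A (6c) ∥ CU B:t5 (9c) ⇒ 9c, clock 49
[7] DMA idle ∥ CU A:t6 (8c) ⇒ 8c, clock 57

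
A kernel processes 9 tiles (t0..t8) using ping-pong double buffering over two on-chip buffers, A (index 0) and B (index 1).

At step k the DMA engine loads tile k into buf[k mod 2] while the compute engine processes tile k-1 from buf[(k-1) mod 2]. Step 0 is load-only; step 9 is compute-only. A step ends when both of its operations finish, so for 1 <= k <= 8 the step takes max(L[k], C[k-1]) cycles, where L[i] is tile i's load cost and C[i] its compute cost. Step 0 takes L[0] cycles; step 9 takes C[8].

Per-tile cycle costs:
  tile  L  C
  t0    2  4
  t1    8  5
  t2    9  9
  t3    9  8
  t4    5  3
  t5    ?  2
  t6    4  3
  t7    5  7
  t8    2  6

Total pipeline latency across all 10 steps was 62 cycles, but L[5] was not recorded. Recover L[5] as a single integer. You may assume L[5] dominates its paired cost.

L[5] = 4

step 0: dur = L[0]=2 = 2
step 1: dur = max(L[1]=8, C[0]=4) = 8
step 2: dur = max(L[2]=9, C[1]=5) = 9
step 3: dur = max(L[3]=9, C[2]=9) = 9
step 4: dur = max(L[4]=5, C[3]=8) = 8
step 5: dur = max(L[5]=?, C[4]=3) = L[5]  (unknown; binding)
step 6: dur = max(L[6]=4, C[5]=2) = 4
step 7: dur = max(L[7]=5, C[6]=3) = 5
step 8: dur = max(L[8]=2, C[7]=7) = 7
step 9: dur = C[8]=6 = 6
sum of known step durations = 58
dur[5] = total - known = 62 - 58 = 4
L[5] is the binding max in step 5, so L[5] = dur[5] = 4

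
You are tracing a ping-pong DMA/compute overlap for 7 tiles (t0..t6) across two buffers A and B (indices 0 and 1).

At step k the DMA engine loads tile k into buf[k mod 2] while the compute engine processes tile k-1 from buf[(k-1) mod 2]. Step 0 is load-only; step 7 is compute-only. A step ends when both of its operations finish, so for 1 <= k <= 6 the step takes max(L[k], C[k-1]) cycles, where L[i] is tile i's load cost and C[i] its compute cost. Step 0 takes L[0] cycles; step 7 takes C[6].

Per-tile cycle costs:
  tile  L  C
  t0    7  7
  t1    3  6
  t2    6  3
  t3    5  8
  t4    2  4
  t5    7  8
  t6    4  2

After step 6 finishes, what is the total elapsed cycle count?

  0. 7=7c; end=7; A:t0 B:-
  1. max(3,7)=7c; end=14; A:t0 B:t1
  2. max(6,6)=6c; end=20; A:t2 B:t1
  3. max(5,3)=5c; end=25; A:t2 B:t3
  4. max(2,8)=8c; end=33; A:t4 B:t3
  5. max(7,4)=7c; end=40; A:t4 B:t5
  6. max(4,8)=8c; end=48; A:t6 B:t5
  7. 2=2c; end=50; A:t6 B:t5

end_cycle[6] = 48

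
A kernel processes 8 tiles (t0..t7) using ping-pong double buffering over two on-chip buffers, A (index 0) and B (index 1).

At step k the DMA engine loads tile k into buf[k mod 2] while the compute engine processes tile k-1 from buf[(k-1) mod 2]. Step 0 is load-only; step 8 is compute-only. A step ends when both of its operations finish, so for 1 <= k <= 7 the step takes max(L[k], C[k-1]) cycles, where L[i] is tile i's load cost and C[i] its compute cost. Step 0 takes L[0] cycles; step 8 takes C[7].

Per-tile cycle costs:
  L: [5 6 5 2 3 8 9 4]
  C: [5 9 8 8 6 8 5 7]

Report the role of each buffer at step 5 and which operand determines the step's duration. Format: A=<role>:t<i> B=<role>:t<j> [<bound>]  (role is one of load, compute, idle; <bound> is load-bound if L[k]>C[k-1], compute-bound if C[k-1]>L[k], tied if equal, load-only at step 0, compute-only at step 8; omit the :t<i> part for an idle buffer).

k=0 load=t0/5c comp=- wait=5 total=5
k=1 load=t1/6c comp=t0/5c wait=6 total=11
k=2 load=t2/5c comp=t1/9c wait=9 total=20
k=3 load=t3/2c comp=t2/8c wait=8 total=28
k=4 load=t4/3c comp=t3/8c wait=8 total=36
k=5 load=t5/8c comp=t4/6c wait=8 total=44
k=6 load=t6/9c comp=t5/8c wait=9 total=53
k=7 load=t7/4c comp=t6/5c wait=5 total=58
k=8 load=- comp=t7/7c wait=7 total=65

step 5: A=compute:t4 B=load:t5 [load-bound]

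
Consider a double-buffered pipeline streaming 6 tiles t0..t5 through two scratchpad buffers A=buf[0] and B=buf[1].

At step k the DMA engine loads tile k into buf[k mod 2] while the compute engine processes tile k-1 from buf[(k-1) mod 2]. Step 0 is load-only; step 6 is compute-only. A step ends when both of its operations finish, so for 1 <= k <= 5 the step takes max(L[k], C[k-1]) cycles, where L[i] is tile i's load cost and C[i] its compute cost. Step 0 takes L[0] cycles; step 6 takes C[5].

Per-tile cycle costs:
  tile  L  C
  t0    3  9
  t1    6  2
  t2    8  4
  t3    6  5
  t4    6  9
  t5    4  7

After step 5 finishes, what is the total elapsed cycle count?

end_cycle[5] = 41

k=0 load=t0/3c comp=- wait=3 total=3
k=1 load=t1/6c comp=t0/9c wait=9 total=12
k=2 load=t2/8c comp=t1/2c wait=8 total=20
k=3 load=t3/6c comp=t2/4c wait=6 total=26
k=4 load=t4/6c comp=t3/5c wait=6 total=32
k=5 load=t5/4c comp=t4/9c wait=9 total=41
k=6 load=- comp=t5/7c wait=7 total=48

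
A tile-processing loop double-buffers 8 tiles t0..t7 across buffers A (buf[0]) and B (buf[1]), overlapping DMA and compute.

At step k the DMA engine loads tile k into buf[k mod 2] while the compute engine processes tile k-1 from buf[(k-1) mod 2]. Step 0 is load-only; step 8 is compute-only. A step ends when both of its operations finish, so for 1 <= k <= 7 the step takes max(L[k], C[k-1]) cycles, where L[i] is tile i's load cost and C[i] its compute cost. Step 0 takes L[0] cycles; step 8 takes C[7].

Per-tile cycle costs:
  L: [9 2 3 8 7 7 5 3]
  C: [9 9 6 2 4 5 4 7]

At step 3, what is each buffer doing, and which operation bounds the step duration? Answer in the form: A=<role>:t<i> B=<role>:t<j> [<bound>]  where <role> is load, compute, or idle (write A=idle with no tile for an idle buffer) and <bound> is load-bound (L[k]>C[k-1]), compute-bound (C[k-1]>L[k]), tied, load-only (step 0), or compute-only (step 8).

  0. 9=9c; end=9; A:t0 B:-
  1. max(2,9)=9c; end=18; A:t0 B:t1
  2. max(3,9)=9c; end=27; A:t2 B:t1
  3. max(8,6)=8c; end=35; A:t2 B:t3
  4. max(7,2)=7c; end=42; A:t4 B:t3
  5. max(7,4)=7c; end=49; A:t4 B:t5
  6. max(5,5)=5c; end=54; A:t6 B:t5
  7. max(3,4)=4c; end=58; A:t6 B:t7
  8. 7=7c; end=65; A:t6 B:t7

step 3: A=compute:t2 B=load:t3 [load-bound]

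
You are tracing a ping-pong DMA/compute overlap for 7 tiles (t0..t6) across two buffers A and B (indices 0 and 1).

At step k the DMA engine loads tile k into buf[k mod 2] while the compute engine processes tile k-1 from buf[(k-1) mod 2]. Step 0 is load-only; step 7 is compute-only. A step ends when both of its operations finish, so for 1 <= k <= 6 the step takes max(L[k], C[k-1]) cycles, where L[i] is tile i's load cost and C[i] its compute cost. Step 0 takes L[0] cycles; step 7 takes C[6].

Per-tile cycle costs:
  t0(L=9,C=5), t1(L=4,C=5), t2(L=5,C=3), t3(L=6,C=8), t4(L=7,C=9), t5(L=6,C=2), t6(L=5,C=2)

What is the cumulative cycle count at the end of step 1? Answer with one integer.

end_cycle[1] = 14

k=0 load=t0/9c comp=- wait=9 total=9
k=1 load=t1/4c comp=t0/5c wait=5 total=14
k=2 load=t2/5c comp=t1/5c wait=5 total=19
k=3 load=t3/6c comp=t2/3c wait=6 total=25
k=4 load=t4/7c comp=t3/8c wait=8 total=33
k=5 load=t5/6c comp=t4/9c wait=9 total=42
k=6 load=t6/5c comp=t5/2c wait=5 total=47
k=7 load=- comp=t6/2c wait=2 total=49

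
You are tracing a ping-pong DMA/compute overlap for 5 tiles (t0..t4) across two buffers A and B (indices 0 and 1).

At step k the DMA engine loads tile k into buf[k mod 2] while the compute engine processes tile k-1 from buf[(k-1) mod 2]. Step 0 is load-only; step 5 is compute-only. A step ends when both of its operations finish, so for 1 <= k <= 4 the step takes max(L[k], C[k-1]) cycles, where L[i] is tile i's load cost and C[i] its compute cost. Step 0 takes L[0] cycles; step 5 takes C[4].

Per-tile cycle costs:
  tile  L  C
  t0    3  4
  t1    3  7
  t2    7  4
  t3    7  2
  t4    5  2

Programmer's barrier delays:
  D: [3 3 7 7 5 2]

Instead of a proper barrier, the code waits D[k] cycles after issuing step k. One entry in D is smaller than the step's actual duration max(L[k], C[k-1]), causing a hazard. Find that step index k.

[0] required=L[0]=3=3 vs D=3 ok
[1] required=max(L[1]=3,C[0]=4)=4 vs D=3 SHORT
[2] required=max(L[2]=7,C[1]=7)=7 vs D=7 ok
[3] required=max(L[3]=7,C[2]=4)=7 vs D=7 ok
[4] required=max(L[4]=5,C[3]=2)=5 vs D=5 ok
[5] required=C[4]=2=2 vs D=2 ok

hazard at step 1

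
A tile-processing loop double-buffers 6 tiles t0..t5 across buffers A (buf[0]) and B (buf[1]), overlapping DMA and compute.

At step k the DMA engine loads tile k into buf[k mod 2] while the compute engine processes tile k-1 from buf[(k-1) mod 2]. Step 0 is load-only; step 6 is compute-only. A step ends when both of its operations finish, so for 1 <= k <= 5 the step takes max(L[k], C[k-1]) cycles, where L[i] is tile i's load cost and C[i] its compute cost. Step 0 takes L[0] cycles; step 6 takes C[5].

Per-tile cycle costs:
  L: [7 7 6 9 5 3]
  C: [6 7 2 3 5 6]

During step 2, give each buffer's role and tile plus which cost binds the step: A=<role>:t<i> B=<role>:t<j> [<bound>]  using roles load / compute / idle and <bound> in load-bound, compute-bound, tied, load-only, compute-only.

step 2: A=load:t2 B=compute:t1 [compute-bound]

k=0 load=t0/7c comp=- wait=7 total=7
k=1 load=t1/7c comp=t0/6c wait=7 total=14
k=2 load=t2/6c comp=t1/7c wait=7 total=21
k=3 load=t3/9c comp=t2/2c wait=9 total=30
k=4 load=t4/5c comp=t3/3c wait=5 total=35
k=5 load=t5/3c comp=t4/5c wait=5 total=40
k=6 load=- comp=t5/6c wait=6 total=46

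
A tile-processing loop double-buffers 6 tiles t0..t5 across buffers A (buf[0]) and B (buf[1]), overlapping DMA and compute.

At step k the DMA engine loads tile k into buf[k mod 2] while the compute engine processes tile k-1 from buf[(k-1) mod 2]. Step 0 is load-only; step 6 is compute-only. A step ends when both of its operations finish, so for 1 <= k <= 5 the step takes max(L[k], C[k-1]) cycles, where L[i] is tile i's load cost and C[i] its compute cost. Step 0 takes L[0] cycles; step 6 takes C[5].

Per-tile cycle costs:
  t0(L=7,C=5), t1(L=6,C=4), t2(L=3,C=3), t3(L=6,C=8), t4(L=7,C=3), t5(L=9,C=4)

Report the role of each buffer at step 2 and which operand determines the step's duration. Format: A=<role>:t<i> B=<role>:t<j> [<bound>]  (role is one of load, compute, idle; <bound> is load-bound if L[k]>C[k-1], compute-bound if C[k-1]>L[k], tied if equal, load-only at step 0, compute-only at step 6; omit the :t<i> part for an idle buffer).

step 2: A=load:t2 B=compute:t1 [compute-bound]

step 0: L[0]=7 → dur=7, Σ=7 | A=load:t0 B=idle [load-only]
step 1: L[1]=6 C[0]=5 → dur=6, Σ=13 | A=compute:t0 B=load:t1 [load-bound]
step 2: L[2]=3 C[1]=4 → dur=4, Σ=17 | A=load:t2 B=compute:t1 [compute-bound]
step 3: L[3]=6 C[2]=3 → dur=6, Σ=23 | A=compute:t2 B=load:t3 [load-bound]
step 4: L[4]=7 C[3]=8 → dur=8, Σ=31 | A=load:t4 B=compute:t3 [compute-bound]
step 5: L[5]=9 C[4]=3 → dur=9, Σ=40 | A=compute:t4 B=load:t5 [load-bound]
step 6: C[5]=4 → dur=4, Σ=44 | A=idle B=compute:t5 [compute-only]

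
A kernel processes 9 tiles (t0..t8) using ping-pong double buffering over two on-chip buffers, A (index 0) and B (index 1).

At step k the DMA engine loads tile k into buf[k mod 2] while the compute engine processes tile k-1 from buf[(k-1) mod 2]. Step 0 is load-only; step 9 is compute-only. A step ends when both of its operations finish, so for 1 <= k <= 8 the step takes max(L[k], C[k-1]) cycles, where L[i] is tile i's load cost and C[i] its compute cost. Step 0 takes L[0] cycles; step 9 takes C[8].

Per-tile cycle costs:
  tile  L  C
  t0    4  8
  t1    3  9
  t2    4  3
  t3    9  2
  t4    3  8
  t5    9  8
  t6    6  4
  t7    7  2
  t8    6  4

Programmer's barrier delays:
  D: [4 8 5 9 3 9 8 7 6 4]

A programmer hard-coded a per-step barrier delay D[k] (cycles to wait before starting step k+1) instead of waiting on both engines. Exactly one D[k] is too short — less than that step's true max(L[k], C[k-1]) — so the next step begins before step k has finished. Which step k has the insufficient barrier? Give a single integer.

k=0 barrier L[0]=4→4c, D[0]=4 ok
k=1 barrier max(L[1]=3,C[0]=8)→8c, D[1]=8 ok
k=2 barrier max(L[2]=4,C[1]=9)→9c, D[2]=5 SHORT
k=3 barrier max(L[3]=9,C[2]=3)→9c, D[3]=9 ok
k=4 barrier max(L[4]=3,C[3]=2)→3c, D[4]=3 ok
k=5 barrier max(L[5]=9,C[4]=8)→9c, D[5]=9 ok
k=6 barrier max(L[6]=6,C[5]=8)→8c, D[6]=8 ok
k=7 barrier max(L[7]=7,C[6]=4)→7c, D[7]=7 ok
k=8 barrier max(L[8]=6,C[7]=2)→6c, D[8]=6 ok
k=9 barrier C[8]=4→4c, D[9]=4 ok

hazard at step 2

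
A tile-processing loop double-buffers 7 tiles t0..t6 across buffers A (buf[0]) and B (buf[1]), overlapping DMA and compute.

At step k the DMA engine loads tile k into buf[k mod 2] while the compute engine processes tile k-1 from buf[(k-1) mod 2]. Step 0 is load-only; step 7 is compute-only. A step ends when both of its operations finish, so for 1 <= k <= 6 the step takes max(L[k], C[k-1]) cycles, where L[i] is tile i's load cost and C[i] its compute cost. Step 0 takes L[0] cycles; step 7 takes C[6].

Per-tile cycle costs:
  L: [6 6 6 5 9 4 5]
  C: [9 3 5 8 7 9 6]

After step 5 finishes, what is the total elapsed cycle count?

k=0 load=t0/6c comp=- wait=6 total=6
k=1 load=t1/6c comp=t0/9c wait=9 total=15
k=2 load=t2/6c comp=t1/3c wait=6 total=21
k=3 load=t3/5c comp=t2/5c wait=5 total=26
k=4 load=t4/9c comp=t3/8c wait=9 total=35
k=5 load=t5/4c comp=t4/7c wait=7 total=42
k=6 load=t6/5c comp=t5/9c wait=9 total=51
k=7 load=- comp=t6/6c wait=6 total=57

end_cycle[5] = 42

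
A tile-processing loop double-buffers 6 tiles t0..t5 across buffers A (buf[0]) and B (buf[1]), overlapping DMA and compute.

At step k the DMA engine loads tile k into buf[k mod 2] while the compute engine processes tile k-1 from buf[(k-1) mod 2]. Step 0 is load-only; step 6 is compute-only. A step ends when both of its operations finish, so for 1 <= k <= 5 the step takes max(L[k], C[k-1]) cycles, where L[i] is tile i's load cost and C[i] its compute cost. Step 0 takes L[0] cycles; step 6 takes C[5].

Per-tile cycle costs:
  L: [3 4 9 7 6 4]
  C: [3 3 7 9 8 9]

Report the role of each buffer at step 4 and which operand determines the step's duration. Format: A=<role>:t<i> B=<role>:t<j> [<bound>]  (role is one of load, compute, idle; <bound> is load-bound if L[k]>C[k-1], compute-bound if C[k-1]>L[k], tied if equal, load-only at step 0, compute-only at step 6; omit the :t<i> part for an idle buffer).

  0. 3=3c; end=3; A:t0 B:-
  1. max(4,3)=4c; end=7; A:t0 B:t1
  2. max(9,3)=9c; end=16; A:t2 B:t1
  3. max(7,7)=7c; end=23; A:t2 B:t3
  4. max(6,9)=9c; end=32; A:t4 B:t3
  5. max(4,8)=8c; end=40; A:t4 B:t5
  6. 9=9c; end=49; A:t4 B:t5

step 4: A=load:t4 B=compute:t3 [compute-bound]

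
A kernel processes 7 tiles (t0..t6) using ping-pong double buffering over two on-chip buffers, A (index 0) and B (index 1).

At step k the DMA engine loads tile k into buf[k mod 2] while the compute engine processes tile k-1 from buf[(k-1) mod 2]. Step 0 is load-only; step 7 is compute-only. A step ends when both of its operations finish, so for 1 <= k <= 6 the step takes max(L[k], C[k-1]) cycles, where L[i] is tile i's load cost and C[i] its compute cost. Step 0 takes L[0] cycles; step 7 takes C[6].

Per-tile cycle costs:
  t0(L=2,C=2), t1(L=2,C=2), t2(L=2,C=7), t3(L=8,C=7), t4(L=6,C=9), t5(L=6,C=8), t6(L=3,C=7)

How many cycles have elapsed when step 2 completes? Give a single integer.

  0. 2=2c; end=2; A:t0 B:-
  1. max(2,2)=2c; end=4; A:t0 B:t1
  2. max(2,2)=2c; end=6; A:t2 B:t1
  3. max(8,7)=8c; end=14; A:t2 B:t3
  4. max(6,7)=7c; end=21; A:t4 B:t3
  5. max(6,9)=9c; end=30; A:t4 B:t5
  6. max(3,8)=8c; end=38; A:t6 B:t5
  7. 7=7c; end=45; A:t6 B:t5

end_cycle[2] = 6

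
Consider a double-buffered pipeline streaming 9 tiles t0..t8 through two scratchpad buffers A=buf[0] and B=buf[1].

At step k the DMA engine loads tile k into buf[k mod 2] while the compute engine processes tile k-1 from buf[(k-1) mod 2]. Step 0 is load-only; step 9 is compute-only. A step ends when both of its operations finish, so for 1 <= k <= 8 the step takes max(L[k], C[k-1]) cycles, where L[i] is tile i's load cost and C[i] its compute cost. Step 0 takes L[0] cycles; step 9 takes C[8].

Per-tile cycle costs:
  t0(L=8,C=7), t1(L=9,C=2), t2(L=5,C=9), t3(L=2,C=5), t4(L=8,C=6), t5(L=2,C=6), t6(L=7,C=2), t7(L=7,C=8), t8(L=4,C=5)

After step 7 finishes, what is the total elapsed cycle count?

end_cycle[7] = 59

k=0 load=t0/8c comp=- wait=8 total=8
k=1 load=t1/9c comp=t0/7c wait=9 total=17
k=2 load=t2/5c comp=t1/2c wait=5 total=22
k=3 load=t3/2c comp=t2/9c wait=9 total=31
k=4 load=t4/8c comp=t3/5c wait=8 total=39
k=5 load=t5/2c comp=t4/6c wait=6 total=45
k=6 load=t6/7c comp=t5/6c wait=7 total=52
k=7 load=t7/7c comp=t6/2c wait=7 total=59
k=8 load=t8/4c comp=t7/8c wait=8 total=67
k=9 load=- comp=t8/5c wait=5 total=72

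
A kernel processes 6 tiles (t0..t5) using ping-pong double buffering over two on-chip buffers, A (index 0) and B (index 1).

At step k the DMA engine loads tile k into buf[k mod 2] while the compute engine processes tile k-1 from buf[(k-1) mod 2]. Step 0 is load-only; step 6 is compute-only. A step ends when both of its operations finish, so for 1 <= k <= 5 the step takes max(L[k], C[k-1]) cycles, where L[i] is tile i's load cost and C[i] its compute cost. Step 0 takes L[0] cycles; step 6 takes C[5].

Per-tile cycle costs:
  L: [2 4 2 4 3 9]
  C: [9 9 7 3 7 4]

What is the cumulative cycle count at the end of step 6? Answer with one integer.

end_cycle[6] = 43

[0] DMA t0→A (2c) ∥ CU idle ⇒ 2c, clock 2
[1] DMA t1→B (4c) ∥ CU A:t0 (9c) ⇒ 9c, clock 11
[2] DMA t2→A (2c) ∥ CU B:t1 (9c) ⇒ 9c, clock 20
[3] DMA t3→B (4c) ∥ CU A:t2 (7c) ⇒ 7c, clock 27
[4] DMA t4→A (3c) ∥ CU B:t3 (3c) ⇒ 3c, clock 30
[5] DMA t5→B (9c) ∥ CU A:t4 (7c) ⇒ 9c, clock 39
[6] DMA idle ∥ CU B:t5 (4c) ⇒ 4c, clock 43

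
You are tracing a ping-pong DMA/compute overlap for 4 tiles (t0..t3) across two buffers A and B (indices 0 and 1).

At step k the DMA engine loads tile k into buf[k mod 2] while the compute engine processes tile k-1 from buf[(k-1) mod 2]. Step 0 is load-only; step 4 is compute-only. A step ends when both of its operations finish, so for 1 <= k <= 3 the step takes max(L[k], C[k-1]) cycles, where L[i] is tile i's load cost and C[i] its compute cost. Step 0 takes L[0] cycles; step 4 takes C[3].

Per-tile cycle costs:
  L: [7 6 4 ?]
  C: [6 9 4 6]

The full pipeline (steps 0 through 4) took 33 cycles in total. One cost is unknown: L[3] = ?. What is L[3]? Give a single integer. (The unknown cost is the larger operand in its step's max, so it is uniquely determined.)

L[3] = 5

step 0: dur = L[0]=7 = 7
step 1: dur = max(L[1]=6, C[0]=6) = 6
step 2: dur = max(L[2]=4, C[1]=9) = 9
step 3: dur = max(L[3]=?, C[2]=4) = L[3]  (unknown; binding)
step 4: dur = C[3]=6 = 6
sum of known step durations = 28
dur[3] = total - known = 33 - 28 = 5
L[3] is the binding max in step 3, so L[3] = dur[3] = 5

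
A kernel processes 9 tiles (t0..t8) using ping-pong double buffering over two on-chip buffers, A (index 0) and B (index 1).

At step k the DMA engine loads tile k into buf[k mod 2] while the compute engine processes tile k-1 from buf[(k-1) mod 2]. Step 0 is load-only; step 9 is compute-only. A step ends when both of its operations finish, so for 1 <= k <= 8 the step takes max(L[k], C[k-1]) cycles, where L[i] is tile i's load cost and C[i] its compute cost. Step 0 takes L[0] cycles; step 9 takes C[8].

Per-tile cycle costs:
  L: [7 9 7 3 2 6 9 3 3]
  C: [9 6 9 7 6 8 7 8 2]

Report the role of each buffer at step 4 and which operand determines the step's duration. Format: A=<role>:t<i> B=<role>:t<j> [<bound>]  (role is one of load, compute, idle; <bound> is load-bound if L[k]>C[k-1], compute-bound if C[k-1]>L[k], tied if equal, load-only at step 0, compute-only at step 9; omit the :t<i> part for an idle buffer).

k=0 load=t0/7c comp=- wait=7 total=7
k=1 load=t1/9c comp=t0/9c wait=9 total=16
k=2 load=t2/7c comp=t1/6c wait=7 total=23
k=3 load=t3/3c comp=t2/9c wait=9 total=32
k=4 load=t4/2c comp=t3/7c wait=7 total=39
k=5 load=t5/6c comp=t4/6c wait=6 total=45
k=6 load=t6/9c comp=t5/8c wait=9 total=54
k=7 load=t7/3c comp=t6/7c wait=7 total=61
k=8 load=t8/3c comp=t7/8c wait=8 total=69
k=9 load=- comp=t8/2c wait=2 total=71

step 4: A=load:t4 B=compute:t3 [compute-bound]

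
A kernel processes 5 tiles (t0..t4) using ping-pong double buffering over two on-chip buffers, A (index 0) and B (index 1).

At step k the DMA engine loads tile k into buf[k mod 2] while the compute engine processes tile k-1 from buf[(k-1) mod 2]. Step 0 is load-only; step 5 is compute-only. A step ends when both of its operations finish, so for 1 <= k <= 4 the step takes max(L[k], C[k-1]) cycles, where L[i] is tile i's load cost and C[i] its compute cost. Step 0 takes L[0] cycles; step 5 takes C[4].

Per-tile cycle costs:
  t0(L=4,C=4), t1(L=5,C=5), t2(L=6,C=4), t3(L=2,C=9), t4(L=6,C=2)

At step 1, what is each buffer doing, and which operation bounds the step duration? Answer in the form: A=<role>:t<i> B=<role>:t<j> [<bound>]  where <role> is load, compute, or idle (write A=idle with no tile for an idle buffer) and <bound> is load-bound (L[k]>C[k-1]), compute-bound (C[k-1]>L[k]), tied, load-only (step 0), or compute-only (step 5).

step 1: A=compute:t0 B=load:t1 [load-bound]

k=0 load=t0/4c comp=- wait=4 total=4
k=1 load=t1/5c comp=t0/4c wait=5 total=9
k=2 load=t2/6c comp=t1/5c wait=6 total=15
k=3 load=t3/2c comp=t2/4c wait=4 total=19
k=4 load=t4/6c comp=t3/9c wait=9 total=28
k=5 load=- comp=t4/2c wait=2 total=30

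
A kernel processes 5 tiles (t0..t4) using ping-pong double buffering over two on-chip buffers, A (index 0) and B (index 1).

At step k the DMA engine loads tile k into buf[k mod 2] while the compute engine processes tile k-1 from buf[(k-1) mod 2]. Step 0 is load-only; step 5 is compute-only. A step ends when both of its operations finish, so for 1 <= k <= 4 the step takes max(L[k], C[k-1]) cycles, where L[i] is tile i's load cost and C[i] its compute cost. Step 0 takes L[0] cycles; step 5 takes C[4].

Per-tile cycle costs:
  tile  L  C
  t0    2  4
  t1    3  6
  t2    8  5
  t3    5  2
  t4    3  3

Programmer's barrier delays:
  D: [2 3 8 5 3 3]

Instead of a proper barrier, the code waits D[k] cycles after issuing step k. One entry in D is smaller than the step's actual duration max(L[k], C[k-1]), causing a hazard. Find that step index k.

[0] required=L[0]=2=2 vs D=2 ok
[1] required=max(L[1]=3,C[0]=4)=4 vs D=3 SHORT
[2] required=max(L[2]=8,C[1]=6)=8 vs D=8 ok
[3] required=max(L[3]=5,C[2]=5)=5 vs D=5 ok
[4] required=max(L[4]=3,C[3]=2)=3 vs D=3 ok
[5] required=C[4]=3=3 vs D=3 ok

hazard at step 1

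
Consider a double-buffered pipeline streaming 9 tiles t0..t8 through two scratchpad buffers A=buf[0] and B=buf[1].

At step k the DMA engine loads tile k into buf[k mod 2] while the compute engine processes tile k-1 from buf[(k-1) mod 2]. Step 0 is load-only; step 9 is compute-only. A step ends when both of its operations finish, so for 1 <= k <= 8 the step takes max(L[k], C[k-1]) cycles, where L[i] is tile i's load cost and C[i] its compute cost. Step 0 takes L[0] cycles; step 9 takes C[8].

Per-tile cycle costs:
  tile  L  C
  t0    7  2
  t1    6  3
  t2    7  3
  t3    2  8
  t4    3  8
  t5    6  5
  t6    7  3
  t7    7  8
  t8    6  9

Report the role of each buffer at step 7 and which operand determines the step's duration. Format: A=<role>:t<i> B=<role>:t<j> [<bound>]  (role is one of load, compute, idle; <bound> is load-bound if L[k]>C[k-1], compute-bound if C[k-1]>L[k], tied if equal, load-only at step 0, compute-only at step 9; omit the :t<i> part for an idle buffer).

step 7: A=compute:t6 B=load:t7 [load-bound]

  0. 7=7c; end=7; A:t0 B:-
  1. max(6,2)=6c; end=13; A:t0 B:t1
  2. max(7,3)=7c; end=20; A:t2 B:t1
  3. max(2,3)=3c; end=23; A:t2 B:t3
  4. max(3,8)=8c; end=31; A:t4 B:t3
  5. max(6,8)=8c; end=39; A:t4 B:t5
  6. max(7,5)=7c; end=46; A:t6 B:t5
  7. max(7,3)=7c; end=53; A:t6 B:t7
  8. max(6,8)=8c; end=61; A:t8 B:t7
  9. 9=9c; end=70; A:t8 B:t7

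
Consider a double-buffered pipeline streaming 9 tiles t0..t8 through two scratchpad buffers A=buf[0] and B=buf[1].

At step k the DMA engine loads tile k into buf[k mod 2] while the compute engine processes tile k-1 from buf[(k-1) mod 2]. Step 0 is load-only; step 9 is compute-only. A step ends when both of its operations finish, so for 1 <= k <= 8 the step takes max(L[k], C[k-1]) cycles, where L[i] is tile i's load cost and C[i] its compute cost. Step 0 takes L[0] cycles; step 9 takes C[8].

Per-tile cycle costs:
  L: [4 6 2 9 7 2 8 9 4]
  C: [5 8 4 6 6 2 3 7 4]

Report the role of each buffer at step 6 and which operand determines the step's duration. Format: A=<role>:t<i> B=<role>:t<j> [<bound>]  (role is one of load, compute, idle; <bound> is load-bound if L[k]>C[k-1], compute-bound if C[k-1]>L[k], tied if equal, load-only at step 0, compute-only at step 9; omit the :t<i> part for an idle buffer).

step 6: A=load:t6 B=compute:t5 [load-bound]

step 0: L[0]=4 → dur=4, Σ=4 | A=load:t0 B=idle [load-only]
step 1: L[1]=6 C[0]=5 → dur=6, Σ=10 | A=compute:t0 B=load:t1 [load-bound]
step 2: L[2]=2 C[1]=8 → dur=8, Σ=18 | A=load:t2 B=compute:t1 [compute-bound]
step 3: L[3]=9 C[2]=4 → dur=9, Σ=27 | A=compute:t2 B=load:t3 [load-bound]
step 4: L[4]=7 C[3]=6 → dur=7, Σ=34 | A=load:t4 B=compute:t3 [load-bound]
step 5: L[5]=2 C[4]=6 → dur=6, Σ=40 | A=compute:t4 B=load:t5 [compute-bound]
step 6: L[6]=8 C[5]=2 → dur=8, Σ=48 | A=load:t6 B=compute:t5 [load-bound]
step 7: L[7]=9 C[6]=3 → dur=9, Σ=57 | A=compute:t6 B=load:t7 [load-bound]
step 8: L[8]=4 C[7]=7 → dur=7, Σ=64 | A=load:t8 B=compute:t7 [compute-bound]
step 9: C[8]=4 → dur=4, Σ=68 | A=compute:t8 B=idle [compute-only]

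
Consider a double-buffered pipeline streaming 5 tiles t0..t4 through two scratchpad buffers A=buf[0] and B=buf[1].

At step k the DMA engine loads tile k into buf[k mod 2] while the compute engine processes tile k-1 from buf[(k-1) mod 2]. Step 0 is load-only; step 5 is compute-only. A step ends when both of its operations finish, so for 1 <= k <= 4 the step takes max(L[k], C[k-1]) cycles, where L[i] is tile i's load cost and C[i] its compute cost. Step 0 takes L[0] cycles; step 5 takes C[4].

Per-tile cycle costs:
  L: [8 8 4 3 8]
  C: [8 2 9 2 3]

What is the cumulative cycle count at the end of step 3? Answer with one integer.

k=0 load=t0/8c comp=- wait=8 total=8
k=1 load=t1/8c comp=t0/8c wait=8 total=16
k=2 load=t2/4c comp=t1/2c wait=4 total=20
k=3 load=t3/3c comp=t2/9c wait=9 total=29
k=4 load=t4/8c comp=t3/2c wait=8 total=37
k=5 load=- comp=t4/3c wait=3 total=40

end_cycle[3] = 29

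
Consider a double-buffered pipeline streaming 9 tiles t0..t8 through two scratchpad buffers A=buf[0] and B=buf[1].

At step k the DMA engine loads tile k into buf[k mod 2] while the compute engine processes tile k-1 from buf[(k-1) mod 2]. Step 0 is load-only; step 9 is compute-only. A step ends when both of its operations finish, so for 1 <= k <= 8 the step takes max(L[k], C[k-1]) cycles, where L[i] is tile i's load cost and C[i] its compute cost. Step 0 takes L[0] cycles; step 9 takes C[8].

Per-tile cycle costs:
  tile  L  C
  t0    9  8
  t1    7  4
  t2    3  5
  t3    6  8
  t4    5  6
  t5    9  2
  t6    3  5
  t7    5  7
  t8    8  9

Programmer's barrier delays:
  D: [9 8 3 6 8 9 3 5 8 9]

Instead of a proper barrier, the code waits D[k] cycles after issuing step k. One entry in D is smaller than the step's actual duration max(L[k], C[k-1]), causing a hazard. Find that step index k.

k=0 barrier L[0]=9→9c, D[0]=9 ok
k=1 barrier max(L[1]=7,C[0]=8)→8c, D[1]=8 ok
k=2 barrier max(L[2]=3,C[1]=4)→4c, D[2]=3 SHORT
k=3 barrier max(L[3]=6,C[2]=5)→6c, D[3]=6 ok
k=4 barrier max(L[4]=5,C[3]=8)→8c, D[4]=8 ok
k=5 barrier max(L[5]=9,C[4]=6)→9c, D[5]=9 ok
k=6 barrier max(L[6]=3,C[5]=2)→3c, D[6]=3 ok
k=7 barrier max(L[7]=5,C[6]=5)→5c, D[7]=5 ok
k=8 barrier max(L[8]=8,C[7]=7)→8c, D[8]=8 ok
k=9 barrier C[8]=9→9c, D[9]=9 ok

hazard at step 2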